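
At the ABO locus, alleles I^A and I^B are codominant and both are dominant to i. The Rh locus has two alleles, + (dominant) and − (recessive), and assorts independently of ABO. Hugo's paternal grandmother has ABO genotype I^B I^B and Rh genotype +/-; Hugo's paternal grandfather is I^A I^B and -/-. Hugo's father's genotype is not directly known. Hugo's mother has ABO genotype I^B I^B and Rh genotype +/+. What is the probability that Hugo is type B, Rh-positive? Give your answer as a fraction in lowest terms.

3/4

Hugo's father's ABO genotype from I^B I^B × I^A I^B: 1/2 I^A I^B, 1/2 I^B I^B.
Crossing each possibility with the mother I^B I^B and summing P(type B): 1/2·1/2 + 1/2·1 = 3/4.
Similarly for Rh via the father's Rh distribution: P(Rh+) = 1.
Independent loci: 3/4 × 1 = 3/4.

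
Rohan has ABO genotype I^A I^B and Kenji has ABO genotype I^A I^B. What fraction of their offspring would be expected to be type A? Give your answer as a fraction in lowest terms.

ABO cross I^A I^B × I^A I^B → offspring phenotypes: 1/4 A, 1/4 B, 1/2 AB.
So P(type A) = 1/4.

1/4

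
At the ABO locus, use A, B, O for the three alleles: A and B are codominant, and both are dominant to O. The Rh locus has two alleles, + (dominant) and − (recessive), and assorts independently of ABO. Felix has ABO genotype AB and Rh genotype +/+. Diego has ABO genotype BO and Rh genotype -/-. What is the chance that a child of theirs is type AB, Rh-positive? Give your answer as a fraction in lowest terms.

1/4

ABO cross AB × BO → offspring phenotypes: 1/4 A, 1/2 B, 1/4 AB.
Rh cross +/+ × -/- → 1 Rh+.
Independent loci: P(type AB, Rh-positive) = 1/4 × 1 = 1/4.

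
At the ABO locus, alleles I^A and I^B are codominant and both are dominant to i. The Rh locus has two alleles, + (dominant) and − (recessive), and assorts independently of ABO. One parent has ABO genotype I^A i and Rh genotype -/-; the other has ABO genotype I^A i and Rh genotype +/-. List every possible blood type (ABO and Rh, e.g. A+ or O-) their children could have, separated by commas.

Gametes from I^A i × I^A i give offspring ABO genotypes I^A I^A, I^A i, i i, i.e. phenotypes O, A.
Rh cross -/- × +/- → phenotypes Rh+, Rh-.
Combining independently: O+, O-, A+, A-.

O+, O-, A+, A-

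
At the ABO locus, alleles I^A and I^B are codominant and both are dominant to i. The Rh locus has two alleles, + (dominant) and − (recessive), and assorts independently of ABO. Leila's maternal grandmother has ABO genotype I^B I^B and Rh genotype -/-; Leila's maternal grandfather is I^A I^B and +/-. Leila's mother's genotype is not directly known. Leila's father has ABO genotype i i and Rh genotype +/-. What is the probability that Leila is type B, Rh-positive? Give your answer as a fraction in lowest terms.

15/32

Leila's mother's ABO genotype from I^B I^B × I^A I^B: 1/2 I^A I^B, 1/2 I^B I^B.
Crossing each possibility with the father i i and summing P(type B): 1/2·1/2 + 1/2·1 = 3/4.
Similarly for Rh via the mother's Rh distribution: P(Rh+) = 5/8.
Independent loci: 3/4 × 5/8 = 15/32.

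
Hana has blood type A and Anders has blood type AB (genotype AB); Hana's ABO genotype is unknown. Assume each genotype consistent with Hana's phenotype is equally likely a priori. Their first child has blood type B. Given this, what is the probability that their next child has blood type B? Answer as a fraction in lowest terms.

1/4

Possible genotypes: Hana ∈ {AA, AO}; Anders ∈ {AB}.
Weight each parental genotype pair by prior × P(type-B child):
  AO × AB: posterior weight 1; P(next child type B) = 1/4.
Weighted sum = 1/4.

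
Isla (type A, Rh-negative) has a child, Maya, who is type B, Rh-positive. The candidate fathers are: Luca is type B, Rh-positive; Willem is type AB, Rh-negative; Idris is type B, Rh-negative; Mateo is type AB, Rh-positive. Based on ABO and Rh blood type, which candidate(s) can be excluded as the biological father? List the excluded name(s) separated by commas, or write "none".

Willem, Idris

A candidate is excluded only if no genotype consistent with his phenotype could produce a type B, Rh-positive child with a type A, Rh-negative mother.
Willem (type AB, Rh-): no genotype consistent with that phenotype can produce a type-B Rh+ child with a type-A mother.
Idris (type B, Rh-): no genotype consistent with that phenotype can produce a type-B Rh+ child with a type-A mother.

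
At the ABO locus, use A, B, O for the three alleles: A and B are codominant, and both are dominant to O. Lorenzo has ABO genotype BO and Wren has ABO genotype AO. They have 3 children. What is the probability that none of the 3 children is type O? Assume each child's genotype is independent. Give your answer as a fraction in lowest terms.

ABO cross BO × AO → 1/4 O, 1/4 A, 1/4 B, 1/4 AB.
So P(type O) = 1/4 per child.
P(not type O) = 3/4 for one child; (3/4)^3 = 27/64.

27/64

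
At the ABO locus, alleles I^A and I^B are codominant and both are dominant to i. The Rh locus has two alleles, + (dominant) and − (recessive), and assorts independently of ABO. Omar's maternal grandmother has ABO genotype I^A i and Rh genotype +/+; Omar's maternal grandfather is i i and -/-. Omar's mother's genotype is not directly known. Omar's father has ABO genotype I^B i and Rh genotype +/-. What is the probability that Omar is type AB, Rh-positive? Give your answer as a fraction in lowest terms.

3/32

Omar's mother's ABO genotype from I^A i × i i: 1/2 I^A i, 1/2 i i.
Crossing each possibility with the father I^B i and summing P(type AB): 1/2·1/4 + 1/2·0 = 1/8.
Similarly for Rh via the mother's Rh distribution: P(Rh+) = 3/4.
Independent loci: 1/8 × 3/4 = 3/32.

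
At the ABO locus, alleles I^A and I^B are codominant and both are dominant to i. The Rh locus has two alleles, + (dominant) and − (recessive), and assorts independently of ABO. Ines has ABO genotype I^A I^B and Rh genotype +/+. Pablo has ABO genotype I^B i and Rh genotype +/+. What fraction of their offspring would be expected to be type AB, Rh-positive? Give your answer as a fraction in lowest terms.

1/4

ABO cross I^A I^B × I^B i → offspring phenotypes: 1/4 A, 1/2 B, 1/4 AB.
Rh cross +/+ × +/+ → 1 Rh+.
Independent loci: P(type AB, Rh-positive) = 1/4 × 1 = 1/4.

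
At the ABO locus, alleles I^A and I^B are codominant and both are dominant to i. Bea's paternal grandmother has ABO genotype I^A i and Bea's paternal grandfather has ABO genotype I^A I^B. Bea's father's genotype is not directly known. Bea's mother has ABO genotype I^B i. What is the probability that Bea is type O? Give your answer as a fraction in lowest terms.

1/8

Bea's father's ABO genotype from I^A i × I^A I^B: 1/4 I^A I^A, 1/4 I^A I^B, 1/4 I^A i, 1/4 I^B i.
Crossing each possibility with the mother I^B i and summing P(type O): 1/4·0 + 1/4·0 + 1/4·1/4 + 1/4·1/4 = 1/8.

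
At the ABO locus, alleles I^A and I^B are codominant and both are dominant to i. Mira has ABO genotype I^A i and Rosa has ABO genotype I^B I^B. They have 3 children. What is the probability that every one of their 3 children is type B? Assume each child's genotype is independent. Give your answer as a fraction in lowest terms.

1/8

ABO cross I^A i × I^B I^B → 1/2 B, 1/2 AB.
So P(type B) = 1/2 per child.
All 3 independent: (1/2)^3 = 1/8.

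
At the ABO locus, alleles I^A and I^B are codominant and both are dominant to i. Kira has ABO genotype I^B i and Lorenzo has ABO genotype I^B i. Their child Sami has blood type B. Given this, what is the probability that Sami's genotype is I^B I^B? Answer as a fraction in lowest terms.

Cross I^B i × I^B i → 1/4 I^B I^B, 1/2 I^B i, 1/4 i i.
Type-B genotypes among offspring: I^B I^B (1/4), I^B i (1/2); total 3/4.
P(I^B I^B | type B) = (1/4) / (3/4) = 1/3.

1/3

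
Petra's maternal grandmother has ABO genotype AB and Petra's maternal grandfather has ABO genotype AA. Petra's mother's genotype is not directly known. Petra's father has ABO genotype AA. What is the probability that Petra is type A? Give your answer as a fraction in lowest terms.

Petra's mother's ABO genotype from AB × AA: 1/2 AA, 1/2 AB.
Crossing each possibility with the father AA and summing P(type A): 1/2·1 + 1/2·1/2 = 3/4.

3/4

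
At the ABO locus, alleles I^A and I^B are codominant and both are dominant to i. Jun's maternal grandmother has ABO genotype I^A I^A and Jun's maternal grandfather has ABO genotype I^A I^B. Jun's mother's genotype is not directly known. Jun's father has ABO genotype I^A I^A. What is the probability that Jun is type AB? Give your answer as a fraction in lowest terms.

1/4

Jun's mother's ABO genotype from I^A I^A × I^A I^B: 1/2 I^A I^A, 1/2 I^A I^B.
Crossing each possibility with the father I^A I^A and summing P(type AB): 1/2·0 + 1/2·1/2 = 1/4.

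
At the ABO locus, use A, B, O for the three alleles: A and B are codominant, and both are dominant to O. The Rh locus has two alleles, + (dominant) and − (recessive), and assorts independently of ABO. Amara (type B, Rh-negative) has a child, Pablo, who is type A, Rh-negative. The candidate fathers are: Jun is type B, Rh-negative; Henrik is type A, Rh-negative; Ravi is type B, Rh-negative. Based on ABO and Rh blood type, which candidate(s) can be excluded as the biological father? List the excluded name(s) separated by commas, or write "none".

A candidate is excluded only if no genotype consistent with his phenotype could produce a type A, Rh-negative child with a type B, Rh-negative mother.
Jun (type B, Rh-): no genotype consistent with that phenotype can produce a type-A Rh- child with a type-B mother.
Ravi (type B, Rh-): no genotype consistent with that phenotype can produce a type-A Rh- child with a type-B mother.

Jun, Ravi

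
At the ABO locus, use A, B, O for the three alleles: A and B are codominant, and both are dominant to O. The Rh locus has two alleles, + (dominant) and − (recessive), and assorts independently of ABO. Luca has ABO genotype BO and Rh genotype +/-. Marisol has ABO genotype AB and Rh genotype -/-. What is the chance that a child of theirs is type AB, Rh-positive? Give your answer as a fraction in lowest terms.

ABO cross BO × AB → offspring phenotypes: 1/4 A, 1/2 B, 1/4 AB.
Rh cross +/- × -/- → 1/2 Rh+, 1/2 Rh-.
Independent loci: P(type AB, Rh-positive) = 1/4 × 1/2 = 1/8.

1/8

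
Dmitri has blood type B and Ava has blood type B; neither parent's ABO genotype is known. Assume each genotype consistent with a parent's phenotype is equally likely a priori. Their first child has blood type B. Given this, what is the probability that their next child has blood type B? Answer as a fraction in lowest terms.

Possible genotypes: Dmitri ∈ {BB, BO}; Ava ∈ {BB, BO}.
Weight each parental genotype pair by prior × P(type-B child):
  BB × BB: posterior weight 4/15; P(next child type B) = 1.
  BB × BO: posterior weight 4/15; P(next child type B) = 1.
  BO × BB: posterior weight 4/15; P(next child type B) = 1.
  BO × BO: posterior weight 1/5; P(next child type B) = 3/4.
Weighted sum = 19/20.

19/20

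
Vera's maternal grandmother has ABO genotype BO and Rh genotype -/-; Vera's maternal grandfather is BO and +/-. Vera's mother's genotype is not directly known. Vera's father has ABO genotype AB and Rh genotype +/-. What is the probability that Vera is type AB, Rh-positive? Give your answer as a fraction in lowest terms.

5/32

Vera's mother's ABO genotype from BO × BO: 1/4 BB, 1/2 BO, 1/4 OO.
Crossing each possibility with the father AB and summing P(type AB): 1/4·1/2 + 1/2·1/4 + 1/4·0 = 1/4.
Similarly for Rh via the mother's Rh distribution: P(Rh+) = 5/8.
Independent loci: 1/4 × 5/8 = 5/32.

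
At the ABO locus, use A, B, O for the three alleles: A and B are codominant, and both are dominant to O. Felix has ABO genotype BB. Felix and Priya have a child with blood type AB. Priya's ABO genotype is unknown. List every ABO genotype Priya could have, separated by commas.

For each candidate genotype of Priya, check whether crossing it with BB can produce every observed child phenotype.
  AA → possible child types {AB} ✓
  AB → possible child types {B, AB} ✓
  AO → possible child types {B, AB} ✓
  BB → possible child types {B} ✗
  BO → possible child types {B} ✗
  OO → possible child types {B} ✗

AA, AB, AO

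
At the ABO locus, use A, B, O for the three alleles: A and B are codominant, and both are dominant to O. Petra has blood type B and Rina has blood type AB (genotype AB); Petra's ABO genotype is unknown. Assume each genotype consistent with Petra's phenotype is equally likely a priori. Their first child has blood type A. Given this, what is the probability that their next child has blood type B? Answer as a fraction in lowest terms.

1/2

Possible genotypes: Petra ∈ {BB, BO}; Rina ∈ {AB}.
Weight each parental genotype pair by prior × P(type-A child):
  BO × AB: posterior weight 1; P(next child type B) = 1/2.
Weighted sum = 1/2.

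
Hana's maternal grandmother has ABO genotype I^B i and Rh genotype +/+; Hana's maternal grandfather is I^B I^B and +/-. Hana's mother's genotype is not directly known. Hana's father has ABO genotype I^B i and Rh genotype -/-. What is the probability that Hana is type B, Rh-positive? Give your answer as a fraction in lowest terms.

21/32

Hana's mother's ABO genotype from I^B i × I^B I^B: 1/2 I^B I^B, 1/2 I^B i.
Crossing each possibility with the father I^B i and summing P(type B): 1/2·1 + 1/2·3/4 = 7/8.
Similarly for Rh via the mother's Rh distribution: P(Rh+) = 3/4.
Independent loci: 7/8 × 3/4 = 21/32.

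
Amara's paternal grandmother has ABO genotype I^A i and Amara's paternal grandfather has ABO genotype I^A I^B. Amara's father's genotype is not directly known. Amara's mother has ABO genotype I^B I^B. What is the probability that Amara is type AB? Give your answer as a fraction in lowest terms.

Amara's father's ABO genotype from I^A i × I^A I^B: 1/4 I^A I^A, 1/4 I^A I^B, 1/4 I^A i, 1/4 I^B i.
Crossing each possibility with the mother I^B I^B and summing P(type AB): 1/4·1 + 1/4·1/2 + 1/4·1/2 + 1/4·0 = 1/2.

1/2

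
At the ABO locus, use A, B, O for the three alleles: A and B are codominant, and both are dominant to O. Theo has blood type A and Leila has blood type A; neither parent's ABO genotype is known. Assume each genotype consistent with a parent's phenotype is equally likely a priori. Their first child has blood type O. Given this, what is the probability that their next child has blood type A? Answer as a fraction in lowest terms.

3/4

Possible genotypes: Theo ∈ {AA, AO}; Leila ∈ {AA, AO}.
Weight each parental genotype pair by prior × P(type-O child):
  AO × AO: posterior weight 1; P(next child type A) = 3/4.
Weighted sum = 3/4.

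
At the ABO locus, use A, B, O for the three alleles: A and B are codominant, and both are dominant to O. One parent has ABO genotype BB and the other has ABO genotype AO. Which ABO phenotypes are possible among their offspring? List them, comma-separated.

Gametes from BB × AO give offspring ABO genotypes AB, BO, i.e. phenotypes B, AB.

B, AB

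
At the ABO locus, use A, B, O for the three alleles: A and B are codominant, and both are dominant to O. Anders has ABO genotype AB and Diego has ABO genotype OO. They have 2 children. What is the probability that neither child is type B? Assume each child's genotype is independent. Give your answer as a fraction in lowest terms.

1/4

ABO cross AB × OO → 1/2 A, 1/2 B.
So P(type B) = 1/2 per child.
P(not type B) = 1/2 for one child; (1/2)^2 = 1/4.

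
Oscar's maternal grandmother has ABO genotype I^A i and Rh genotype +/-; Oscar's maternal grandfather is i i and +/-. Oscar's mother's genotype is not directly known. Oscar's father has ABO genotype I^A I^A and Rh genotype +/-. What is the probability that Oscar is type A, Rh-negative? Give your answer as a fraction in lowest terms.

Oscar's mother's ABO genotype from I^A i × i i: 1/2 I^A i, 1/2 i i.
Crossing each possibility with the father I^A I^A and summing P(type A): 1/2·1 + 1/2·1 = 1.
Similarly for Rh via the mother's Rh distribution: P(Rh-) = 1/4.
Independent loci: 1 × 1/4 = 1/4.

1/4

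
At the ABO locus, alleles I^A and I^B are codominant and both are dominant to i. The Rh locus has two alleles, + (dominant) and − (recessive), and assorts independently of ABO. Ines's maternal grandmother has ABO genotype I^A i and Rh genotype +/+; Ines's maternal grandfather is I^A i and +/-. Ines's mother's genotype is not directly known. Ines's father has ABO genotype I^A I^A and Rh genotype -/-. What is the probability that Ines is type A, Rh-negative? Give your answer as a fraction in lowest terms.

Ines's mother's ABO genotype from I^A i × I^A i: 1/4 I^A I^A, 1/2 I^A i, 1/4 i i.
Crossing each possibility with the father I^A I^A and summing P(type A): 1/4·1 + 1/2·1 + 1/4·1 = 1.
Similarly for Rh via the mother's Rh distribution: P(Rh-) = 1/4.
Independent loci: 1 × 1/4 = 1/4.

1/4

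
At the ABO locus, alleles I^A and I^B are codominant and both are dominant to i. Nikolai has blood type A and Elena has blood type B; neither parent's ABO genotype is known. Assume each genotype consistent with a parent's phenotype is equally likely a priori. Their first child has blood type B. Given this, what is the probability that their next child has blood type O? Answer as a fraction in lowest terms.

1/12

Possible genotypes: Nikolai ∈ {I^A I^A, I^A i}; Elena ∈ {I^B I^B, I^B i}.
Weight each parental genotype pair by prior × P(type-B child):
  I^A i × I^B I^B: posterior weight 2/3; P(next child type O) = 0.
  I^A i × I^B i: posterior weight 1/3; P(next child type O) = 1/4.
Weighted sum = 1/12.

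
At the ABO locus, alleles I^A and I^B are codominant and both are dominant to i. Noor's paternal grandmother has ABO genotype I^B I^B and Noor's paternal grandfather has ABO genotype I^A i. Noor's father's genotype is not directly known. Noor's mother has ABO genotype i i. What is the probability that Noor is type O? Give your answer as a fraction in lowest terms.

1/4

Noor's father's ABO genotype from I^B I^B × I^A i: 1/2 I^A I^B, 1/2 I^B i.
Crossing each possibility with the mother i i and summing P(type O): 1/2·0 + 1/2·1/2 = 1/4.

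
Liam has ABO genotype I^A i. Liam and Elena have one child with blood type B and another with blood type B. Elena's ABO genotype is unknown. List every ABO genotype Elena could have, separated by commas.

I^A I^B, I^B I^B, I^B i

For each candidate genotype of Elena, check whether crossing it with I^A i can produce every observed child phenotype.
  I^A I^A → possible child types {A} ✗
  I^A I^B → possible child types {A, B, AB} ✓
  I^A i → possible child types {O, A} ✗
  I^B I^B → possible child types {B, AB} ✓
  I^B i → possible child types {O, A, B, AB} ✓
  i i → possible child types {O, A} ✗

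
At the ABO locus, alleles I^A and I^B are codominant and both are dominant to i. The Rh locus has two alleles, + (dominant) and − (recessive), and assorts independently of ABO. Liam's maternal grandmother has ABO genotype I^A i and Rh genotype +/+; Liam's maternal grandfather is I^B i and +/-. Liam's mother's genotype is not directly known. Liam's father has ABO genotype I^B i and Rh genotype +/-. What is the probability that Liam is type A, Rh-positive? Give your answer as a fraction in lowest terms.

7/64

Liam's mother's ABO genotype from I^A i × I^B i: 1/4 I^A I^B, 1/4 I^A i, 1/4 I^B i, 1/4 i i.
Crossing each possibility with the father I^B i and summing P(type A): 1/4·1/4 + 1/4·1/4 + 1/4·0 + 1/4·0 = 1/8.
Similarly for Rh via the mother's Rh distribution: P(Rh+) = 7/8.
Independent loci: 1/8 × 7/8 = 7/64.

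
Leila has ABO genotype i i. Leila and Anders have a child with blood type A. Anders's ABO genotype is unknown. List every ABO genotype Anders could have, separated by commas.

For each candidate genotype of Anders, check whether crossing it with i i can produce every observed child phenotype.
  I^A I^A → possible child types {A} ✓
  I^A I^B → possible child types {A, B} ✓
  I^A i → possible child types {O, A} ✓
  I^B I^B → possible child types {B} ✗
  I^B i → possible child types {O, B} ✗
  i i → possible child types {O} ✗

I^A I^A, I^A I^B, I^A i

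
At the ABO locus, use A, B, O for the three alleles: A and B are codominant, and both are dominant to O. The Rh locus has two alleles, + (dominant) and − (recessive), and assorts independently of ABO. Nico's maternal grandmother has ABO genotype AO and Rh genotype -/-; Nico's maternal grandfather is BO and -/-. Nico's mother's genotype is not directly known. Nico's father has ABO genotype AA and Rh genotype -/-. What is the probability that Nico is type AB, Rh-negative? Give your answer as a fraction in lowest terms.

1/4

Nico's mother's ABO genotype from AO × BO: 1/4 AB, 1/4 AO, 1/4 BO, 1/4 OO.
Crossing each possibility with the father AA and summing P(type AB): 1/4·1/2 + 1/4·0 + 1/4·1/2 + 1/4·0 = 1/4.
Similarly for Rh via the mother's Rh distribution: P(Rh-) = 1.
Independent loci: 1/4 × 1 = 1/4.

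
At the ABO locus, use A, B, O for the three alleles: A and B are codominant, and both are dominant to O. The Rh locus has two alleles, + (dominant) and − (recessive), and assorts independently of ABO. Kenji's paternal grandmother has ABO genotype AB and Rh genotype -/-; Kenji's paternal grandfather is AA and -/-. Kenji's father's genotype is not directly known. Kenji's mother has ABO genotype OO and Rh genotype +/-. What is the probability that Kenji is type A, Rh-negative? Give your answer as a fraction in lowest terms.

3/8

Kenji's father's ABO genotype from AB × AA: 1/2 AA, 1/2 AB.
Crossing each possibility with the mother OO and summing P(type A): 1/2·1 + 1/2·1/2 = 3/4.
Similarly for Rh via the father's Rh distribution: P(Rh-) = 1/2.
Independent loci: 3/4 × 1/2 = 3/8.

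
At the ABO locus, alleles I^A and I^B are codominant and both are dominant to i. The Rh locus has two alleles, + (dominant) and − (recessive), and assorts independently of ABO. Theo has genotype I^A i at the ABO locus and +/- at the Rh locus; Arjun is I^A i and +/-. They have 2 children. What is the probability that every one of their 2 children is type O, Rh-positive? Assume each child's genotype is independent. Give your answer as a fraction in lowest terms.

9/256

ABO cross I^A i × I^A i → 1/4 O, 3/4 A.
Rh cross +/- × +/- → 3/4 Rh+, 1/4 Rh-; so P(type O, Rh-positive) = 1/4 × 3/4 = 3/16 per child.
All 2 independent: (3/16)^2 = 9/256.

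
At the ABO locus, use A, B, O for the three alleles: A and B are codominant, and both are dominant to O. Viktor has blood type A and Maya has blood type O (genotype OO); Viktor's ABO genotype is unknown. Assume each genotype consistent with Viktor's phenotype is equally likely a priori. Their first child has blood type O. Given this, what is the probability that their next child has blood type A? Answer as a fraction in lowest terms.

1/2

Possible genotypes: Viktor ∈ {AA, AO}; Maya ∈ {OO}.
Weight each parental genotype pair by prior × P(type-O child):
  AO × OO: posterior weight 1; P(next child type A) = 1/2.
Weighted sum = 1/2.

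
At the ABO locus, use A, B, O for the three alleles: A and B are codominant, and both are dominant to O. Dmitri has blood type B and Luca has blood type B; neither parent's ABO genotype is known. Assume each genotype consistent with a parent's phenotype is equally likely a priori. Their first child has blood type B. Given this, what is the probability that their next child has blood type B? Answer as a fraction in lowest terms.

19/20

Possible genotypes: Dmitri ∈ {BB, BO}; Luca ∈ {BB, BO}.
Weight each parental genotype pair by prior × P(type-B child):
  BB × BB: posterior weight 4/15; P(next child type B) = 1.
  BB × BO: posterior weight 4/15; P(next child type B) = 1.
  BO × BB: posterior weight 4/15; P(next child type B) = 1.
  BO × BO: posterior weight 1/5; P(next child type B) = 3/4.
Weighted sum = 19/20.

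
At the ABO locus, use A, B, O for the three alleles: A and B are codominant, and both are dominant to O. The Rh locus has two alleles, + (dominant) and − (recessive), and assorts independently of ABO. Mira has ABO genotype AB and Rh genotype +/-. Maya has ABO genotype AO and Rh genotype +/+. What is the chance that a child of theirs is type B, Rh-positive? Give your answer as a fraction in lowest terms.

1/4

ABO cross AB × AO → offspring phenotypes: 1/2 A, 1/4 B, 1/4 AB.
Rh cross +/- × +/+ → 1 Rh+.
Independent loci: P(type B, Rh-positive) = 1/4 × 1 = 1/4.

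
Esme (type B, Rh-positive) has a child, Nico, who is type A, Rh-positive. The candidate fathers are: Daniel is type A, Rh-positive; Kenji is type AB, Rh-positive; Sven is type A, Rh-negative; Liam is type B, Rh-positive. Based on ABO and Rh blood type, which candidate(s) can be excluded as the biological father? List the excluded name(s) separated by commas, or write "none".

Liam

A candidate is excluded only if no genotype consistent with his phenotype could produce a type A, Rh-positive child with a type B, Rh-positive mother.
Liam (type B, Rh+): no genotype consistent with that phenotype can produce a type-A Rh+ child with a type-B mother.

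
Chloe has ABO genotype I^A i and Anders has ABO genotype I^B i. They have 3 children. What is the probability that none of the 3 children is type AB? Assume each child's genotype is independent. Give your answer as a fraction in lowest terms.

27/64

ABO cross I^A i × I^B i → 1/4 O, 1/4 A, 1/4 B, 1/4 AB.
So P(type AB) = 1/4 per child.
P(not type AB) = 3/4 for one child; (3/4)^3 = 27/64.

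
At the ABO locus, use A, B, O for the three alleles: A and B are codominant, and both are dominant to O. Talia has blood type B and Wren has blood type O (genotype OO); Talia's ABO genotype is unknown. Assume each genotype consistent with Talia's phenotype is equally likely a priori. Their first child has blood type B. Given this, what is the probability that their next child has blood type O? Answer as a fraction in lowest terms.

1/6

Possible genotypes: Talia ∈ {BB, BO}; Wren ∈ {OO}.
Weight each parental genotype pair by prior × P(type-B child):
  BB × OO: posterior weight 2/3; P(next child type O) = 0.
  BO × OO: posterior weight 1/3; P(next child type O) = 1/2.
Weighted sum = 1/6.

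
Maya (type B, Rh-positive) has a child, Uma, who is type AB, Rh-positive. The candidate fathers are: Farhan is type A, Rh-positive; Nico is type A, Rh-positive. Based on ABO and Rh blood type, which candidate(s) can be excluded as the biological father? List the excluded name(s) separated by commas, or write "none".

A candidate is excluded only if no genotype consistent with his phenotype could produce a type AB, Rh-positive child with a type B, Rh-positive mother.
Every candidate has at least one consistent genotype combination, so none can be excluded.

none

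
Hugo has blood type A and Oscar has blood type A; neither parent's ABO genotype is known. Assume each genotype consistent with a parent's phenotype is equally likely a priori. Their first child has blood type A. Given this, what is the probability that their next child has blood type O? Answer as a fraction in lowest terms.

Possible genotypes: Hugo ∈ {AA, AO}; Oscar ∈ {AA, AO}.
Weight each parental genotype pair by prior × P(type-A child):
  AA × AA: posterior weight 4/15; P(next child type O) = 0.
  AA × AO: posterior weight 4/15; P(next child type O) = 0.
  AO × AA: posterior weight 4/15; P(next child type O) = 0.
  AO × AO: posterior weight 1/5; P(next child type O) = 1/4.
Weighted sum = 1/20.

1/20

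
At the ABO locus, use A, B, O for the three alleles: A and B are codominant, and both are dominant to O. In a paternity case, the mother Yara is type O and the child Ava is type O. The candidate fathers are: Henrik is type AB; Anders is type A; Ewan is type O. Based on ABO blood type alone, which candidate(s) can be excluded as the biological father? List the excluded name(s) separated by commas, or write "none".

Henrik

A candidate is excluded only if no genotype consistent with his phenotype could produce a type O child with a type O mother.
Henrik (type AB): no genotype consistent with that phenotype can produce a type-O child with a type-O mother.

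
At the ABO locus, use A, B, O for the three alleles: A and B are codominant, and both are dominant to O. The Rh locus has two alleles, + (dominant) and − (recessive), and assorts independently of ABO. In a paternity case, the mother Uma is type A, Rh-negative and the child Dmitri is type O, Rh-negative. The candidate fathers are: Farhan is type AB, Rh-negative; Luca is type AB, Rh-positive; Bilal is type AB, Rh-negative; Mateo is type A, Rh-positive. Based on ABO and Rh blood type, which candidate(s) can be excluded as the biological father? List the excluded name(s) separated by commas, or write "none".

A candidate is excluded only if no genotype consistent with his phenotype could produce a type O, Rh-negative child with a type A, Rh-negative mother.
Farhan (type AB, Rh-): no genotype consistent with that phenotype can produce a type-O Rh- child with a type-A mother.
Luca (type AB, Rh+): no genotype consistent with that phenotype can produce a type-O Rh- child with a type-A mother.
Bilal (type AB, Rh-): no genotype consistent with that phenotype can produce a type-O Rh- child with a type-A mother.

Farhan, Luca, Bilal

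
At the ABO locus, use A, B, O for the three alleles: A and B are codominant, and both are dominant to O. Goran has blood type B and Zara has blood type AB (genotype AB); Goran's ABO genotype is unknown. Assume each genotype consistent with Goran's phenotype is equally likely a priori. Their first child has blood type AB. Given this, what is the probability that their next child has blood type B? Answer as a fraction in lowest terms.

1/2

Possible genotypes: Goran ∈ {BB, BO}; Zara ∈ {AB}.
Weight each parental genotype pair by prior × P(type-AB child):
  BB × AB: posterior weight 2/3; P(next child type B) = 1/2.
  BO × AB: posterior weight 1/3; P(next child type B) = 1/2.
Weighted sum = 1/2.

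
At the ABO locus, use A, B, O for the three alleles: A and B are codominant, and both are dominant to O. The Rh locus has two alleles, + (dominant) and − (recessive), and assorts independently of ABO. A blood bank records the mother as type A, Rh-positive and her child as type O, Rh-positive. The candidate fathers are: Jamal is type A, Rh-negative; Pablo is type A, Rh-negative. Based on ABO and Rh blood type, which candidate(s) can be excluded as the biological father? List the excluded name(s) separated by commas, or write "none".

A candidate is excluded only if no genotype consistent with his phenotype could produce a type O, Rh-positive child with a type A, Rh-positive mother.
Every candidate has at least one consistent genotype combination, so none can be excluded.

none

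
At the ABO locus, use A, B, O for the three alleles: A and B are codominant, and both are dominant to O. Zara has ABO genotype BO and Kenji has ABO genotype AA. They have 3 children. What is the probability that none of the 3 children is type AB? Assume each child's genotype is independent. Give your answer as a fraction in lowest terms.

1/8

ABO cross BO × AA → 1/2 A, 1/2 AB.
So P(type AB) = 1/2 per child.
P(not type AB) = 1/2 for one child; (1/2)^3 = 1/8.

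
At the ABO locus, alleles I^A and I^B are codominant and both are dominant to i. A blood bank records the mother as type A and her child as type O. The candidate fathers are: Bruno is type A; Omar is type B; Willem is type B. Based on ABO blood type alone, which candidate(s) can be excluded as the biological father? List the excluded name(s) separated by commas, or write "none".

none

A candidate is excluded only if no genotype consistent with his phenotype could produce a type O child with a type A mother.
Every candidate has at least one consistent genotype combination, so none can be excluded.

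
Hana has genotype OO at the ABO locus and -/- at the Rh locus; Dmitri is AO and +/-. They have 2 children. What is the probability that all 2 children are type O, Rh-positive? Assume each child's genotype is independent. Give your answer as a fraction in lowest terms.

1/16

ABO cross OO × AO → 1/2 O, 1/2 A.
Rh cross -/- × +/- → 1/2 Rh+, 1/2 Rh-; so P(type O, Rh-positive) = 1/2 × 1/2 = 1/4 per child.
All 2 independent: (1/4)^2 = 1/16.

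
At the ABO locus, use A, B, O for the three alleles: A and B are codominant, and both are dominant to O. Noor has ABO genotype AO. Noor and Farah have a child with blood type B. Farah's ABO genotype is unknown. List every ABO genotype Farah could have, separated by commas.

For each candidate genotype of Farah, check whether crossing it with AO can produce every observed child phenotype.
  AA → possible child types {A} ✗
  AB → possible child types {A, B, AB} ✓
  AO → possible child types {O, A} ✗
  BB → possible child types {B, AB} ✓
  BO → possible child types {O, A, B, AB} ✓
  OO → possible child types {O, A} ✗

AB, BB, BO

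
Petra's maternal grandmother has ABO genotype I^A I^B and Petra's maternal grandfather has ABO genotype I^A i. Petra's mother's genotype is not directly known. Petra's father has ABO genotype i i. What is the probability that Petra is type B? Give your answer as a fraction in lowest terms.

1/4

Petra's mother's ABO genotype from I^A I^B × I^A i: 1/4 I^A I^A, 1/4 I^A I^B, 1/4 I^A i, 1/4 I^B i.
Crossing each possibility with the father i i and summing P(type B): 1/4·0 + 1/4·1/2 + 1/4·0 + 1/4·1/2 = 1/4.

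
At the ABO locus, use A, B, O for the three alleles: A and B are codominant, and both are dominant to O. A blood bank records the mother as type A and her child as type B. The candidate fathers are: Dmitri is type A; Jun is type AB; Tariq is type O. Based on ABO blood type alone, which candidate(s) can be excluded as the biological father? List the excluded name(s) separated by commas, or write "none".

Dmitri, Tariq

A candidate is excluded only if no genotype consistent with his phenotype could produce a type B child with a type A mother.
Dmitri (type A): no genotype consistent with that phenotype can produce a type-B child with a type-A mother.
Tariq (type O): no genotype consistent with that phenotype can produce a type-B child with a type-A mother.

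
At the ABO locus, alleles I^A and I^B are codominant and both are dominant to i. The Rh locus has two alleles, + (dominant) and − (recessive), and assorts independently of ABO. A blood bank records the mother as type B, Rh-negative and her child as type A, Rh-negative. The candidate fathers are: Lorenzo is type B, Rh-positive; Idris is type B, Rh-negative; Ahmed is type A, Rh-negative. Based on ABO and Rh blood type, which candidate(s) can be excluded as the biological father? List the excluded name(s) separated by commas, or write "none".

Lorenzo, Idris

A candidate is excluded only if no genotype consistent with his phenotype could produce a type A, Rh-negative child with a type B, Rh-negative mother.
Lorenzo (type B, Rh+): no genotype consistent with that phenotype can produce a type-A Rh- child with a type-B mother.
Idris (type B, Rh-): no genotype consistent with that phenotype can produce a type-A Rh- child with a type-B mother.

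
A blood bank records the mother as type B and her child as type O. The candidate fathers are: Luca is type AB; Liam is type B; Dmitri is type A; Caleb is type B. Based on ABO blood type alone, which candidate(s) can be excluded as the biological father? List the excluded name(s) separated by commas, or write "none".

Luca

A candidate is excluded only if no genotype consistent with his phenotype could produce a type O child with a type B mother.
Luca (type AB): no genotype consistent with that phenotype can produce a type-O child with a type-B mother.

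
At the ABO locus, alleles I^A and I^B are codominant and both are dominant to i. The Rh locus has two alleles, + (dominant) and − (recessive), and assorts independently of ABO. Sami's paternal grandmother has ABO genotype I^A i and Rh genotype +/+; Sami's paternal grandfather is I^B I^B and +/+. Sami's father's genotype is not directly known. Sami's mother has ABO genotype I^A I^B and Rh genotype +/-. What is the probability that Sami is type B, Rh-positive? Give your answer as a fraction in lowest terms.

3/8

Sami's father's ABO genotype from I^A i × I^B I^B: 1/2 I^A I^B, 1/2 I^B i.
Crossing each possibility with the mother I^A I^B and summing P(type B): 1/2·1/4 + 1/2·1/2 = 3/8.
Similarly for Rh via the father's Rh distribution: P(Rh+) = 1.
Independent loci: 3/8 × 1 = 3/8.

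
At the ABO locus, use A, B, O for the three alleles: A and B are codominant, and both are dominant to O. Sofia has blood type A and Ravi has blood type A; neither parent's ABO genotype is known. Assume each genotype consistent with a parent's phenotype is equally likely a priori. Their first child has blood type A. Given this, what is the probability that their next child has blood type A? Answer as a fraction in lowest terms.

19/20

Possible genotypes: Sofia ∈ {AA, AO}; Ravi ∈ {AA, AO}.
Weight each parental genotype pair by prior × P(type-A child):
  AA × AA: posterior weight 4/15; P(next child type A) = 1.
  AA × AO: posterior weight 4/15; P(next child type A) = 1.
  AO × AA: posterior weight 4/15; P(next child type A) = 1.
  AO × AO: posterior weight 1/5; P(next child type A) = 3/4.
Weighted sum = 19/20.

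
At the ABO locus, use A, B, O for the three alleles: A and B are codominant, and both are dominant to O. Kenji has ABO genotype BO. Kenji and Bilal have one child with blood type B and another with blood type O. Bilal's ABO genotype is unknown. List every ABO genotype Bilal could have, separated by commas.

AO, BO, OO

For each candidate genotype of Bilal, check whether crossing it with BO can produce every observed child phenotype.
  AA → possible child types {A, AB} ✗
  AB → possible child types {A, B, AB} ✗
  AO → possible child types {O, A, B, AB} ✓
  BB → possible child types {B} ✗
  BO → possible child types {O, B} ✓
  OO → possible child types {O, B} ✓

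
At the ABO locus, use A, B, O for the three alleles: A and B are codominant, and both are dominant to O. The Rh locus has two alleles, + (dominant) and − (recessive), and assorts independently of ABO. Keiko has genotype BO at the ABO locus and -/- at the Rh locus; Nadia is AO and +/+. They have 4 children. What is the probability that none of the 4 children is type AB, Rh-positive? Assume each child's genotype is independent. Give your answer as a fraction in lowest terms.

81/256

ABO cross BO × AO → 1/4 O, 1/4 A, 1/4 B, 1/4 AB.
Rh cross -/- × +/+ → 1 Rh+; so P(type AB, Rh-positive) = 1/4 × 1 = 1/4 per child.
P(not type AB, Rh-positive) = 3/4 for one child; (3/4)^4 = 81/256.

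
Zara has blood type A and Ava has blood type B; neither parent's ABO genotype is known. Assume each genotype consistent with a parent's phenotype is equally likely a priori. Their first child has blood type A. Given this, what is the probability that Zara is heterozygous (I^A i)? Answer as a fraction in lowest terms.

Possible genotypes: Zara ∈ {I^A I^A, I^A i}; Ava ∈ {I^B I^B, I^B i}.
Weight each parental genotype pair by prior × P(type-A child):
  I^A I^A × I^B i: posterior weight 2/3.
  I^A i × I^B i: posterior weight 1/3.
Sum the posterior weight over pairs where Zara is I^A i: 1/3.

1/3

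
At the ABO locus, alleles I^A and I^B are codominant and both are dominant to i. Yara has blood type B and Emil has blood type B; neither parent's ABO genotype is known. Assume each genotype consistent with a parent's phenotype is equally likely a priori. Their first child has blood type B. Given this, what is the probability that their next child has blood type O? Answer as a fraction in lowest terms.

Possible genotypes: Yara ∈ {I^B I^B, I^B i}; Emil ∈ {I^B I^B, I^B i}.
Weight each parental genotype pair by prior × P(type-B child):
  I^B I^B × I^B I^B: posterior weight 4/15; P(next child type O) = 0.
  I^B I^B × I^B i: posterior weight 4/15; P(next child type O) = 0.
  I^B i × I^B I^B: posterior weight 4/15; P(next child type O) = 0.
  I^B i × I^B i: posterior weight 1/5; P(next child type O) = 1/4.
Weighted sum = 1/20.

1/20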